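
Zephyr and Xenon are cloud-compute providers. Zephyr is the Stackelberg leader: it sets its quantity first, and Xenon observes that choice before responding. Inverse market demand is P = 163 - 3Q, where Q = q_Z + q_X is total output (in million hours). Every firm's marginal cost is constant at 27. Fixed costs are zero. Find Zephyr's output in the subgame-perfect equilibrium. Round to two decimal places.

The follower Xenon best-responds to any q_Z: π_X = (163 - 3Q)q_X - 27q_X.
Follower FOC: 136 - 3q_Z - 6q_X = 0, so q_X(q_Z) = (136 - 3q_Z)/6.
Zephyr substitutes q_X(q_Z) into its own profit: π_Z = q_Z(163 - 3q_Z - (136 - 3q_Z)/2) - 27q_Z = (95 - (3/2)q_Z)q_Z - 27q_Z.
Leader FOC: 68 - 3q_Z = 0, so q_Z = 68/3.
Then q_X = (136 - 3·(68/3))/6 = 34/3.

22.67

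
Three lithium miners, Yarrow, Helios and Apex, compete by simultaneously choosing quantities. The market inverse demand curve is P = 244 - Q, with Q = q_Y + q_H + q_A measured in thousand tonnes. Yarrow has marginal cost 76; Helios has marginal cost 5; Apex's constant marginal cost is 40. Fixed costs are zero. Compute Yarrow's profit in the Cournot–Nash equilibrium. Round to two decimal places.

232.56

Yarrow's profit: π_Y = (244 - Q)q_Y - (76q_Y). Setting ∂π_Y/∂q_Y = 0: 168 - 2q_Y - (q_H + q_A) = 0.
Helios's profit: π_H = (244 - Q)q_H - (5q_H). Setting ∂π_H/∂q_H = 0: 239 - 2q_H - (q_Y + q_A) = 0.
Apex's first-order condition: 204 - 2q_A - (q_Y + q_H) = 0.
Adding the 3 conditions: 611 − 2Q − 2Q = 0, i.e. Q = 611/4.
Back-substituting: q_Y = (168 − 611/4) = 61/4, q_H = (239 − 611/4) = 345/4, q_A = (204 − 611/4) = 205/4.
Price P = 244 - 611/4 = 365/4.
Yarrow's profit: (365/4 - 76)·(61/4) = 232.5625.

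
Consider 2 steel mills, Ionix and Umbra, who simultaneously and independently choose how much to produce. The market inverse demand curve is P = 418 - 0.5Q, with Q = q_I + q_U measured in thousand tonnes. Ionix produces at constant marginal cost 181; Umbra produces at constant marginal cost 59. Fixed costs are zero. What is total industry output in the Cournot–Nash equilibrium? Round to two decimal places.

397.33

Ionix's profit: π_I = (418 - 0.5Q)q_I - (181q_I). Setting ∂π_I/∂q_I = 0: 237 - q_I - (1/2)(q_U) = 0.
Umbra's profit: π_U = (418 - 0.5Q)q_U - (59q_U). Setting ∂π_U/∂q_U = 0: 359 - q_U - (1/2)(q_I) = 0.
Rearranging gives the reaction functions q_I = (237 - (1/2)q_U) and q_U = (359 - (1/2)q_I).
Solving the pair: q_I = 230/3, q_U = 962/3.
Total output Q = 230/3 + 962/3 = 1192/3.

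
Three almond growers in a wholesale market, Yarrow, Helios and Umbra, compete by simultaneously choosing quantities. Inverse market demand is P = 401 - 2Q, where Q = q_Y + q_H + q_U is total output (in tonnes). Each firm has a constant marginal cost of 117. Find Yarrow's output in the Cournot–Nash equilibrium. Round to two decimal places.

A representative firm's profit is π_i = q_i(401 - 2Q) - 117q_i.
First-order condition (treating rivals' output as given): 284 - 4q_i - 2·Σ_{j≠i} q_j = 0.
By symmetry each firm produces the same amount; substituting Σ_{j≠i} q_j = 2q_i yields q_i = 284/8 = 71/2.

35.50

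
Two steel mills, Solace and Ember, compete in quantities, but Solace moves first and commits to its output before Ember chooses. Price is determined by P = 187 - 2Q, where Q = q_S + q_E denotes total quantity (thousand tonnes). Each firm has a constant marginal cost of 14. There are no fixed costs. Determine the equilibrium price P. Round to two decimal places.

Solve by backward induction. Given q_S, the follower Ember maximises π_E = (187 - 2q_S - 2q_E)q_E - 14q_E.
Setting the follower's marginal profit to zero, 173 - 2q_S - 4q_E = 0, i.e. q_E = (173 - 2q_S)/4.
The leader anticipates this reaction. Substituting into P = 187 - 2Q gives P = 201/2 - q_S, so π_S = (201/2 - q_S)q_S - 14q_S.
Leader FOC: 173/2 - 2q_S = 0, so q_S = 173/4.
Then q_E = (173 - 2·(173/4))/4 = 173/8.
Total output Q = 519/8, so price P = 187 - 2·(519/8) = 229/4.

57.25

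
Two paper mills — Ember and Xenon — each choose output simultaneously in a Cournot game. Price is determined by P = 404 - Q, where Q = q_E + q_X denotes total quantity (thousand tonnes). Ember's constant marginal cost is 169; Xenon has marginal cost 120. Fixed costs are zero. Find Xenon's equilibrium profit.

12321

Ember's profit: π_E = (404 - Q)q_E - (169q_E). Setting ∂π_E/∂q_E = 0: 235 - 2q_E - (q_X) = 0.
Xenon's profit: π_X = (404 - Q)q_X - (120q_X). Setting ∂π_X/∂q_X = 0: 284 - 2q_X - (q_E) = 0.
So q_E = (235 - q_X)/2 and q_X = (284 - q_E)/2.
Substituting one into the other gives q_E = 62 and q_X = 111.
Price P = 404 - 173 = 231.
Xenon's profit: (231 - 120)·111 = 12321.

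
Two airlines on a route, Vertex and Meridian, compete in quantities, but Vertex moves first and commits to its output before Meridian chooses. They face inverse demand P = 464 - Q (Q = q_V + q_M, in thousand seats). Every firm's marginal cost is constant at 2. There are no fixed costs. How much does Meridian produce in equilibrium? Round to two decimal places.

The follower Meridian best-responds to any q_V: π_M = (464 - Q)q_M - 2q_M.
Follower FOC: 462 - q_V - 2q_M = 0, so q_M(q_V) = (462 - q_V)/2.
Vertex substitutes q_M(q_V) into its own profit: π_V = q_V(464 - q_V - (462 - q_V)/2) - 2q_V = (233 - (1/2)q_V)q_V - 2q_V.
The leader's first-order condition 231 - q_V = 0 yields q_V = 231.
Then q_M = (462 - 231)/2 = 231/2.

115.50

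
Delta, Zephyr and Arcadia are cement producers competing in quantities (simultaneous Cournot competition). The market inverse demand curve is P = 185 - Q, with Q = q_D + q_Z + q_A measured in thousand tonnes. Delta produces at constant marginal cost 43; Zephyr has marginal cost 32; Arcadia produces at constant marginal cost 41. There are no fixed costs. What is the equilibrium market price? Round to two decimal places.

75.25

Delta's profit: π_D = (185 - Q)q_D - (43q_D). Setting ∂π_D/∂q_D = 0: 142 - 2q_D - (q_Z + q_A) = 0.
Zephyr's profit: π_Z = (185 - Q)q_Z - (32q_Z). Setting ∂π_Z/∂q_Z = 0: 153 - 2q_Z - (q_D + q_A) = 0.
Arcadia's profit: π_A = (185 - Q)q_A - (41q_A). Setting ∂π_A/∂q_A = 0: 144 - 2q_A - (q_D + q_Z) = 0.
Summing all 3 equations gives 439 − 4Q = 0, hence Q = 439/4.
Back-substituting: q_D = (142 − 439/4) = 129/4, q_Z = (153 − 439/4) = 173/4, q_A = (144 − 439/4) = 137/4.
Total output Q = 439/4, so price P = 185 - 439/4 = 301/4.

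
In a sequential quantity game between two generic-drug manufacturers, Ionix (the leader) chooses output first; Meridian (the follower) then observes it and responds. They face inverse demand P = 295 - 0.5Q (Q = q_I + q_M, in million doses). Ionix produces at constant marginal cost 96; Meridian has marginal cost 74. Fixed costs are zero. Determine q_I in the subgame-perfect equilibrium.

Solve by backward induction. Given q_I, the follower Meridian maximises π_M = (295 - (1/2)q_I - (1/2)q_M)q_M - 74q_M.
∂π_M/∂q_M = 221 - (1/2)q_I - q_M = 0 gives the reaction function q_M = (221 - (1/2)q_I).
The leader anticipates this reaction. Substituting into P = 295 - 0.5Q gives P = 369/2 - (1/4)q_I, so π_I = (369/2 - (1/4)q_I)q_I - 96q_I.
The leader's first-order condition 177/2 - (1/2)q_I = 0 yields q_I = 177.
Then q_M = (221 - (1/2)·177) = 265/2.

177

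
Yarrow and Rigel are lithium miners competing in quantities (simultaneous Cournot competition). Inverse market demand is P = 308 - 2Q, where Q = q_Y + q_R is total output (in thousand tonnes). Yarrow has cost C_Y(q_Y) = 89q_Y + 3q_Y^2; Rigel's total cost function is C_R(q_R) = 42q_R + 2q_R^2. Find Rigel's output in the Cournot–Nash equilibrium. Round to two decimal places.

Yarrow's profit: π_Y = (308 - 2Q)q_Y - (89q_Y + 3q_Y²). Setting ∂π_Y/∂q_Y = 0: 219 - 10q_Y - 2(q_R) = 0.
Rigel's profit: π_R = (308 - 2Q)q_R - (42q_R + 2q_R²). Setting ∂π_R/∂q_R = 0: 266 - 8q_R - 2(q_Y) = 0.
Best responses: q_Y = (219 - 2q_R)/10, q_R = (266 - 2q_Y)/8.
Substituting one into the other gives q_Y = 305/19 and q_R = 1111/38.

29.24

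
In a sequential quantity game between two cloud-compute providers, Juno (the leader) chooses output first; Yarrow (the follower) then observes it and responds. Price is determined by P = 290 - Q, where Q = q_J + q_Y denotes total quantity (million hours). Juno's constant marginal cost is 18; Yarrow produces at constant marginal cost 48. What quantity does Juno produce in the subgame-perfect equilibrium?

Solve by backward induction. Given q_J, the follower Yarrow maximises π_Y = (290 - q_J - q_Y)q_Y - 48q_Y.
Setting the follower's marginal profit to zero, 242 - q_J - 2q_Y = 0, i.e. q_Y = (242 - q_J)/2.
The leader anticipates this reaction. Substituting into P = 290 - Q gives P = 169 - (1/2)q_J, so π_J = (169 - (1/2)q_J)q_J - 18q_J.
The leader's first-order condition 151 - q_J = 0 yields q_J = 151.
Then q_Y = (242 - 151)/2 = 91/2.

151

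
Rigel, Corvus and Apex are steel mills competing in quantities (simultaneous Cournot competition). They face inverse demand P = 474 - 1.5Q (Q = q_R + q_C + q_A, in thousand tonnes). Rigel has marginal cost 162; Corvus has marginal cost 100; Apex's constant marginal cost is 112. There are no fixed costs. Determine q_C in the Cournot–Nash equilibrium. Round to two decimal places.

74.67

Rigel's profit: π_R = (474 - 1.5Q)q_R - (162q_R). Setting ∂π_R/∂q_R = 0: 312 - 3q_R - (3/2)(q_C + q_A) = 0.
Corvus's profit: π_C = (474 - 1.5Q)q_C - (100q_C). Setting ∂π_C/∂q_C = 0: 374 - 3q_C - (3/2)(q_R + q_A) = 0.
Apex's first-order condition: 362 - 3q_A - (3/2)(q_R + q_C) = 0.
Adding the 3 conditions: 1048 − 3Q − 3Q = 0, i.e. Q = 524/3.
Back-substituting: q_R = (312 − 262)/(3/2) = 100/3, q_C = (374 − 262)/(3/2) = 224/3, q_A = (362 − 262)/(3/2) = 200/3.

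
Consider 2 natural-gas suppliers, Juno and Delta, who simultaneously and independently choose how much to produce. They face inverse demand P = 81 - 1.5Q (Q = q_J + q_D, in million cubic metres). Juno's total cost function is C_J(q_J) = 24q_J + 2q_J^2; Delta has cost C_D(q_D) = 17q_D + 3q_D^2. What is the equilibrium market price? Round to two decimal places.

61.75

Juno's profit: π_J = (81 - 1.5Q)q_J - (24q_J + 2q_J²). Setting ∂π_J/∂q_J = 0: 57 - 7q_J - (3/2)(q_D) = 0.
Delta's first-order condition: 64 - 9q_D - (3/2)(q_J) = 0.
So q_J = (57 - (3/2)q_D)/7 and q_D = (64 - (3/2)q_J)/9.
Solving the pair: q_J = 556/81, q_D = 5.9671.
Total output Q = 12.8313, so price P = 81 - (3/2)·12.8313 = 61.7531.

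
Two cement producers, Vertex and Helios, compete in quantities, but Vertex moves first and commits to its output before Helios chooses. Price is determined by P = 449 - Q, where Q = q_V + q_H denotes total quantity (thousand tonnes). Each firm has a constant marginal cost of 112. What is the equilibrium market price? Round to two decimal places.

196.25

Solve by backward induction. Given q_V, the follower Helios maximises π_H = (449 - q_V - q_H)q_H - 112q_H.
Setting the follower's marginal profit to zero, 337 - q_V - 2q_H = 0, i.e. q_H = (337 - q_V)/2.
The leader anticipates this reaction. Substituting into P = 449 - Q gives P = 561/2 - (1/2)q_V, so π_V = (561/2 - (1/2)q_V)q_V - 112q_V.
Maximising: ∂π_V/∂q_V = 337/2 - q_V = 0, giving q_V = 337/2.
Then q_H = (337 - 337/2)/2 = 337/4.
Total output Q = 1011/4, so price P = 449 - 1011/4 = 785/4.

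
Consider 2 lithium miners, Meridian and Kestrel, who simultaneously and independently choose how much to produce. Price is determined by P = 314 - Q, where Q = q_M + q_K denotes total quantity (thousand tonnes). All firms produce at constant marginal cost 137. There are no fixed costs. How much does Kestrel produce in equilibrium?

Each firm earns π_i = (314 - Q)q_i - 137q_i.
Setting ∂π_i/∂q_i = 0 with rivals' quantities fixed: 177 - 2q_i - q_j = 0.
With identical firms every q_j equals q_i, so q_j = q_i and 177 = 3q_i, giving q_i = 59.

59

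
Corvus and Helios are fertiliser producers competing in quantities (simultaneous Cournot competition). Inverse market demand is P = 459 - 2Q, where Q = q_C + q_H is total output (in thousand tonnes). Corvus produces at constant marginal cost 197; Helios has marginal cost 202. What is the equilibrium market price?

Corvus's profit: π_C = (459 - 2Q)q_C - (197q_C). Setting ∂π_C/∂q_C = 0: 262 - 4q_C - 2(q_H) = 0.
Helios's profit: π_H = (459 - 2Q)q_H - (202q_H). Setting ∂π_H/∂q_H = 0: 257 - 4q_H - 2(q_C) = 0.
Rearranging gives the reaction functions q_C = (262 - 2q_H)/4 and q_H = (257 - 2q_C)/4.
Substituting one into the other gives q_C = 89/2 and q_H = 42.
Total output Q = 173/2, so price P = 459 - 2·(173/2) = 286.

286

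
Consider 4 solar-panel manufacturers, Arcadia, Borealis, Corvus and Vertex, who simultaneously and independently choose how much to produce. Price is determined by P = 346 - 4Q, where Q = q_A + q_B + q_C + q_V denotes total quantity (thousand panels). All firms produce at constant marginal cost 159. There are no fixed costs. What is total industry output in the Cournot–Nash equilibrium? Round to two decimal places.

A representative firm's profit is π_i = q_i(346 - 4Q) - 159q_i.
Setting ∂π_i/∂q_i = 0 with rivals' quantities fixed: 187 - 8q_i - 4·Σ_{j≠i} q_j = 0.
With identical firms every q_j equals q_i, so Σ_{j≠i} q_j = 3q_i and 187 = 20q_i, giving q_i = 187/20.
Total output Q = 187/20 + 187/20 + 187/20 + 187/20 = 187/5.

37.40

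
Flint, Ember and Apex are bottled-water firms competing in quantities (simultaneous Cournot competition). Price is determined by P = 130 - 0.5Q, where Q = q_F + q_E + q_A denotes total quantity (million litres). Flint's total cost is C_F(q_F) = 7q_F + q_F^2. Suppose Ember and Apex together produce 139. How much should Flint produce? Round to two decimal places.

17.83

With rivals' combined output fixed at 139, Flint's profit is π_F = (130 - (1/2)·139 - (1/2)q_F)q_F - (7q_F + q_F²) = (121/2 - (1/2)q_F)q_F - (7q_F + q_F²).
∂π_F/∂q_F = 107/2 - 3q_F = 0, so q_F = 107/6.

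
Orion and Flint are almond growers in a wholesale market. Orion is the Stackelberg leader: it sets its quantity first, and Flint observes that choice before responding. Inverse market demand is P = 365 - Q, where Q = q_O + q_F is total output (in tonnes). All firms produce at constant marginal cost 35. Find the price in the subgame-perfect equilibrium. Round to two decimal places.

Solve by backward induction. Given q_O, the follower Flint maximises π_F = (365 - q_O - q_F)q_F - 35q_F.
∂π_F/∂q_F = 330 - q_O - 2q_F = 0 gives the reaction function q_F = (330 - q_O)/2.
Orion substitutes q_F(q_O) into its own profit: π_O = q_O(365 - q_O - (330 - q_O)/2) - 35q_O = (200 - (1/2)q_O)q_O - 35q_O.
Maximising: ∂π_O/∂q_O = 165 - q_O = 0, giving q_O = 165.
Then q_F = (330 - 165)/2 = 165/2.
Total output Q = 495/2, so price P = 365 - 495/2 = 235/2.

117.50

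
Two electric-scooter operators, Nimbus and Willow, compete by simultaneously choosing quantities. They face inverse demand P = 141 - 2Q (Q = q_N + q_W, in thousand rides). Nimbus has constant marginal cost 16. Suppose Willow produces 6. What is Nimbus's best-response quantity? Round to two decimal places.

28.25

With the rival's output fixed at 6, Nimbus's profit is π_N = (141 - 2·6 - 2q_N)q_N - (16q_N) = (129 - 2q_N)q_N - (16q_N).
∂π_N/∂q_N = 113 - 4q_N = 0, so q_N = 113/4.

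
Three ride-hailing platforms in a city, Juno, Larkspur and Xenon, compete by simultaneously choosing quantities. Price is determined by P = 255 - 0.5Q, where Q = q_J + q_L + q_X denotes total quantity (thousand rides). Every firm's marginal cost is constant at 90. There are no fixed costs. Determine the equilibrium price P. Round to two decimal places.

Each firm earns π_i = (255 - 0.5Q)q_i - 90q_i.
Setting ∂π_i/∂q_i = 0 with rivals' quantities fixed: 165 - q_i - (1/2)·Σ_{j≠i} q_j = 0.
With identical firms every q_j equals q_i, so Σ_{j≠i} q_j = 2q_i and 165 = 2q_i, giving q_i = 165/2.
Total output Q = 495/2, so price P = 255 - (1/2)·(495/2) = 525/4.

131.25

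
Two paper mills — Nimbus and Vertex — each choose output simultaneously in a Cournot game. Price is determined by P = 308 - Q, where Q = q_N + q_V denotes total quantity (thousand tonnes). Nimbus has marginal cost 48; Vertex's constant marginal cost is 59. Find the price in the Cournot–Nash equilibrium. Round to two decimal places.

138.33

Nimbus's profit: π_N = (308 - Q)q_N - (48q_N). Setting ∂π_N/∂q_N = 0: 260 - 2q_N - (q_V) = 0.
Vertex's first-order condition: 249 - 2q_V - (q_N) = 0.
So q_N = (260 - q_V)/2 and q_V = (249 - q_N)/2.
Substituting one into the other gives q_N = 271/3 and q_V = 238/3.
Total output Q = 509/3, so price P = 308 - 509/3 = 415/3.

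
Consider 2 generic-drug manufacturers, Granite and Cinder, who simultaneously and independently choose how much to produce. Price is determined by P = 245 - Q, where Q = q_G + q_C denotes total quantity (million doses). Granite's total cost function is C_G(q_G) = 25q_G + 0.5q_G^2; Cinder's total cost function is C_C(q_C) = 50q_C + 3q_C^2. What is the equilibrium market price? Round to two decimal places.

161.09

Granite's profit: π_G = (245 - Q)q_G - (25q_G + (1/2)q_G²). Setting ∂π_G/∂q_G = 0: 220 - 3q_G - (q_C) = 0.
Cinder's first-order condition: 195 - 8q_C - (q_G) = 0.
Best responses: q_G = (220 - q_C)/3, q_C = (195 - q_G)/8.
Solving the pair: q_G = 1565/23, q_C = 365/23.
Total output Q = 1930/23, so price P = 245 - 1930/23 = 161.0870.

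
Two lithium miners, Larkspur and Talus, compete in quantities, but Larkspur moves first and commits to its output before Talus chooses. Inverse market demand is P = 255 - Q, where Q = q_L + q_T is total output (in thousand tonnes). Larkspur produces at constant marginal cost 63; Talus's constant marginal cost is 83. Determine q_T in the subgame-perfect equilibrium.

The follower Talus best-responds to any q_L: π_T = (255 - Q)q_T - 83q_T.
Setting the follower's marginal profit to zero, 172 - q_L - 2q_T = 0, i.e. q_T = (172 - q_L)/2.
The leader anticipates this reaction. Substituting into P = 255 - Q gives P = 169 - (1/2)q_L, so π_L = (169 - (1/2)q_L)q_L - 63q_L.
Maximising: ∂π_L/∂q_L = 106 - q_L = 0, giving q_L = 106.
Then q_T = (172 - 106)/2 = 33.

33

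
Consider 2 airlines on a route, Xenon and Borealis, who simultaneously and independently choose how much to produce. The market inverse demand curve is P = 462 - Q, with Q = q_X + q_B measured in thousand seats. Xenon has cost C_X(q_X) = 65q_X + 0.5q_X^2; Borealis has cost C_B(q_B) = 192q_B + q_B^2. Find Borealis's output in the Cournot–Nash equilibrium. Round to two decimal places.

37.55

Xenon's profit: π_X = (462 - Q)q_X - (65q_X + (1/2)q_X²). Setting ∂π_X/∂q_X = 0: 397 - 3q_X - (q_B) = 0.
Borealis's profit: π_B = (462 - Q)q_B - (192q_B + q_B²). Setting ∂π_B/∂q_B = 0: 270 - 4q_B - (q_X) = 0.
Rearranging gives the reaction functions q_X = (397 - q_B)/3 and q_B = (270 - q_X)/4.
Substituting one into the other gives q_X = 1318/11 and q_B = 413/11.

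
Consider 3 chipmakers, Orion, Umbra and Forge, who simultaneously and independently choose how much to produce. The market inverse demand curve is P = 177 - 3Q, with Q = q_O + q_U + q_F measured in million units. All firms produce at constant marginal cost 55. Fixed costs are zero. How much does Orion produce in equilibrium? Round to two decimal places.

A representative firm's profit is π_i = q_i(177 - 3Q) - 55q_i.
Setting ∂π_i/∂q_i = 0 with rivals' quantities fixed: 122 - 6q_i - 3·Σ_{j≠i} q_j = 0.
By symmetry each firm produces the same amount; substituting Σ_{j≠i} q_j = 2q_i yields q_i = 122/12 = 61/6.

10.17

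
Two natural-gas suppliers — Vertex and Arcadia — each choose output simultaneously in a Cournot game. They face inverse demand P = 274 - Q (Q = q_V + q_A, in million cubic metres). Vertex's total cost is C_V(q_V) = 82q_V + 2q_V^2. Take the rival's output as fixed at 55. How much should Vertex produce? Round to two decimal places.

With the rival's output fixed at 55, Vertex's profit is π_V = (274 - 55 - q_V)q_V - (82q_V + 2q_V²) = (219 - q_V)q_V - (82q_V + 2q_V²).
∂π_V/∂q_V = 137 - 6q_V = 0, so q_V = 137/6.

22.83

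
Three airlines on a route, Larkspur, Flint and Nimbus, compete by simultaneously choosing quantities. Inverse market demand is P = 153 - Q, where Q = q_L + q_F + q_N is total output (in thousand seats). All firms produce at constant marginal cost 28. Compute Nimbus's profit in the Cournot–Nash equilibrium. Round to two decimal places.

976.56

A representative firm's profit is π_i = q_i(153 - Q) - 28q_i.
First-order condition (treating rivals' output as given): 125 - 2q_i - Σ_{j≠i} q_j = 0.
With identical firms every q_j equals q_i, so Σ_{j≠i} q_j = 2q_i and 125 = 4q_i, giving q_i = 125/4.
Price P = 153 - 375/4 = 237/4.
Nimbus's profit: (237/4 - 28)·(125/4) = 976.5625.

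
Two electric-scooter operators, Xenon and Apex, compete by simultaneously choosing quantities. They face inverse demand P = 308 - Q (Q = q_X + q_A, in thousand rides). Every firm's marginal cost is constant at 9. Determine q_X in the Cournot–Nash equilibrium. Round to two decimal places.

A representative firm's profit is π_i = q_i(308 - Q) - 9q_i.
First-order condition (treating rivals' output as given): 299 - 2q_i - q_j = 0.
By symmetry each firm produces the same amount; substituting q_j = q_i yields q_i = 299/3.

99.67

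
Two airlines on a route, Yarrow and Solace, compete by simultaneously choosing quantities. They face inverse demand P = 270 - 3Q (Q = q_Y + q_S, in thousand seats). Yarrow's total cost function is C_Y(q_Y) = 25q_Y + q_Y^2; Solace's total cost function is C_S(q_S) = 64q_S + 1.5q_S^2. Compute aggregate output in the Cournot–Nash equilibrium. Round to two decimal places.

39.68

Yarrow's profit: π_Y = (270 - 3Q)q_Y - (25q_Y + q_Y²). Setting ∂π_Y/∂q_Y = 0: 245 - 8q_Y - 3(q_S) = 0.
Solace's profit: π_S = (270 - 3Q)q_S - (64q_S + (3/2)q_S²). Setting ∂π_S/∂q_S = 0: 206 - 9q_S - 3(q_Y) = 0.
Rearranging gives the reaction functions q_Y = (245 - 3q_S)/8 and q_S = (206 - 3q_Y)/9.
Substituting one into the other gives q_Y = 529/21 and q_S = 913/63.
Total output Q = 529/21 + 913/63 = 39.6825.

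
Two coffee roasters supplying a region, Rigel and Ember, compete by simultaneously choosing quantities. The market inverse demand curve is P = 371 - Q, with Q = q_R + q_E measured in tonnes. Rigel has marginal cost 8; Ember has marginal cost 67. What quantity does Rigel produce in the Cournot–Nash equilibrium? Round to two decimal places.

Rigel's profit: π_R = (371 - Q)q_R - (8q_R). Setting ∂π_R/∂q_R = 0: 363 - 2q_R - (q_E) = 0.
Ember's first-order condition: 304 - 2q_E - (q_R) = 0.
So q_R = (363 - q_E)/2 and q_E = (304 - q_R)/2.
Substituting one into the other gives q_R = 422/3 and q_E = 245/3.

140.67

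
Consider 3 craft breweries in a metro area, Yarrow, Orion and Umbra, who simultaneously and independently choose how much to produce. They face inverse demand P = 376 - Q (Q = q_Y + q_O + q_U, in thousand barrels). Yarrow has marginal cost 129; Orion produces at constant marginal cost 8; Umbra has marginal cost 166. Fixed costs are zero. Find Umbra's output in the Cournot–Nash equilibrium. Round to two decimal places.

Yarrow's profit: π_Y = (376 - Q)q_Y - (129q_Y). Setting ∂π_Y/∂q_Y = 0: 247 - 2q_Y - (q_O + q_U) = 0.
Orion's first-order condition: 368 - 2q_O - (q_Y + q_U) = 0.
Umbra's first-order condition: 210 - 2q_U - (q_Y + q_O) = 0.
Adding the 3 conditions: 825 − 2Q − 2Q = 0, i.e. Q = 825/4.
Back-substituting: q_Y = (247 − 825/4) = 163/4, q_O = (368 − 825/4) = 647/4, q_U = (210 − 825/4) = 15/4.

3.75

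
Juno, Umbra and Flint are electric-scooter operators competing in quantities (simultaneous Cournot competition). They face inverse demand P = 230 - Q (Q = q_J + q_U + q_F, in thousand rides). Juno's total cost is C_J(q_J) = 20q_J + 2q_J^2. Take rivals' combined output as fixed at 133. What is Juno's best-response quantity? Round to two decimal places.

With rivals' combined output fixed at 133, Juno's profit is π_J = (230 - 133 - q_J)q_J - (20q_J + 2q_J²) = (97 - q_J)q_J - (20q_J + 2q_J²).
∂π_J/∂q_J = 77 - 6q_J = 0, so q_J = 77/6.

12.83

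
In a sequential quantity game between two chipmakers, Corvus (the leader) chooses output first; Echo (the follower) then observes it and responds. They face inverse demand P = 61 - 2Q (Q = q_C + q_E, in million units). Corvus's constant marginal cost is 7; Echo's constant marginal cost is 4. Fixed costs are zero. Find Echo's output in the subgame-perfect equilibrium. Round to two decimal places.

7.88

The follower Echo best-responds to any q_C: π_E = (61 - 2Q)q_E - 4q_E.
Follower FOC: 57 - 2q_C - 4q_E = 0, so q_E(q_C) = (57 - 2q_C)/4.
The leader anticipates this reaction. Substituting into P = 61 - 2Q gives P = 65/2 - q_C, so π_C = (65/2 - q_C)q_C - 7q_C.
The leader's first-order condition 51/2 - 2q_C = 0 yields q_C = 51/4.
Then q_E = (57 - 2·(51/4))/4 = 63/8.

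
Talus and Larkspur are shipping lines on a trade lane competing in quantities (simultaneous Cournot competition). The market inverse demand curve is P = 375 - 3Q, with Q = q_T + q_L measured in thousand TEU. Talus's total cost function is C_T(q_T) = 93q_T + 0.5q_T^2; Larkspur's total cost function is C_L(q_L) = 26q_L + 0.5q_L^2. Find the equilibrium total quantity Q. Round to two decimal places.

Talus's profit: π_T = (375 - 3Q)q_T - (93q_T + (1/2)q_T²). Setting ∂π_T/∂q_T = 0: 282 - 7q_T - 3(q_L) = 0.
Larkspur's profit: π_L = (375 - 3Q)q_L - (26q_L + (1/2)q_L²). Setting ∂π_L/∂q_L = 0: 349 - 7q_L - 3(q_T) = 0.
Rearranging gives the reaction functions q_T = (282 - 3q_L)/7 and q_L = (349 - 3q_T)/7.
Solving the pair: q_T = 927/40, q_L = 1597/40.
Total output Q = 927/40 + 1597/40 = 631/10.

63.10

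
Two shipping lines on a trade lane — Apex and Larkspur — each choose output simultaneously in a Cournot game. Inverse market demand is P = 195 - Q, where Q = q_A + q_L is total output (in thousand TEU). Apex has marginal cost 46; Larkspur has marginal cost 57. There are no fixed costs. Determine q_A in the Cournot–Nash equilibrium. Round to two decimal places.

Apex's profit: π_A = (195 - Q)q_A - (46q_A). Setting ∂π_A/∂q_A = 0: 149 - 2q_A - (q_L) = 0.
Larkspur's first-order condition: 138 - 2q_L - (q_A) = 0.
So q_A = (149 - q_L)/2 and q_L = (138 - q_A)/2.
Solving the pair: q_A = 160/3, q_L = 127/3.

53.33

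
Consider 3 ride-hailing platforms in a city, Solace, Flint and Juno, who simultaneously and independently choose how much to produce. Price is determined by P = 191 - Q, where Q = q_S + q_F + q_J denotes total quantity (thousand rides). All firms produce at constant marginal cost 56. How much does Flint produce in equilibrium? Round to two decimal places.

33.75

A representative firm's profit is π_i = q_i(191 - Q) - 56q_i.
Setting ∂π_i/∂q_i = 0 with rivals' quantities fixed: 135 - 2q_i - Σ_{j≠i} q_j = 0.
With identical firms every q_j equals q_i, so Σ_{j≠i} q_j = 2q_i and 135 = 4q_i, giving q_i = 135/4.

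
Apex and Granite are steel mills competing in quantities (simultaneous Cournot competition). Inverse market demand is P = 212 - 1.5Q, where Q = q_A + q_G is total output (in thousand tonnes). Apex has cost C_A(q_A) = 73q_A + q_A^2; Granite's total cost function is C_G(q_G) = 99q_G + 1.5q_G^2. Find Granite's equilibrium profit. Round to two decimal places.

Apex's profit: π_A = (212 - 1.5Q)q_A - (73q_A + q_A²). Setting ∂π_A/∂q_A = 0: 139 - 5q_A - (3/2)(q_G) = 0.
Granite's profit: π_G = (212 - 1.5Q)q_G - (99q_G + (3/2)q_G²). Setting ∂π_G/∂q_G = 0: 113 - 6q_G - (3/2)(q_A) = 0.
So q_A = (139 - (3/2)q_G)/5 and q_G = (113 - (3/2)q_A)/6.
Substituting one into the other gives q_A = 886/37 and q_G = 1426/111.
Price P = 212 - (3/2)·36.7928 = 156.8108.
Granite's profit: 156.8108·(1426/111) - 99·(1426/111) - (3/2)(1426/111)² = 495.1244.

495.12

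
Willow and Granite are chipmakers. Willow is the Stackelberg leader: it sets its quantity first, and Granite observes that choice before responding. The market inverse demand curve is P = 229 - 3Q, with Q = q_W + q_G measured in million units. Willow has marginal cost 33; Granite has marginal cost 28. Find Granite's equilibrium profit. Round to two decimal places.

Solve by backward induction. Given q_W, the follower Granite maximises π_G = (229 - 3q_W - 3q_G)q_G - 28q_G.
∂π_G/∂q_G = 201 - 3q_W - 6q_G = 0 gives the reaction function q_G = (201 - 3q_W)/6.
The leader anticipates this reaction. Substituting into P = 229 - 3Q gives P = 257/2 - (3/2)q_W, so π_W = (257/2 - (3/2)q_W)q_W - 33q_W.
The leader's first-order condition 191/2 - 3q_W = 0 yields q_W = 191/6.
Then q_G = (201 - 3·(191/6))/6 = 211/12.
Price P = 229 - 3·(593/12) = 323/4.
Granite's profit: (323/4 - 28)·(211/12) = 927.5208.

927.52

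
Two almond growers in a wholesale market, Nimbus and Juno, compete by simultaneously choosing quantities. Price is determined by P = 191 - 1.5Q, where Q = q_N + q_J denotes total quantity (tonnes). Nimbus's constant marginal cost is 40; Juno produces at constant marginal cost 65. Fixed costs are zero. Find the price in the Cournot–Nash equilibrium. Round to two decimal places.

98.67

Nimbus's profit: π_N = (191 - 1.5Q)q_N - (40q_N). Setting ∂π_N/∂q_N = 0: 151 - 3q_N - (3/2)(q_J) = 0.
Juno's profit: π_J = (191 - 1.5Q)q_J - (65q_J). Setting ∂π_J/∂q_J = 0: 126 - 3q_J - (3/2)(q_N) = 0.
Rearranging gives the reaction functions q_N = (151 - (3/2)q_J)/3 and q_J = (126 - (3/2)q_N)/3.
Substituting one into the other gives q_N = 352/9 and q_J = 202/9.
Total output Q = 554/9, so price P = 191 - (3/2)·(554/9) = 296/3.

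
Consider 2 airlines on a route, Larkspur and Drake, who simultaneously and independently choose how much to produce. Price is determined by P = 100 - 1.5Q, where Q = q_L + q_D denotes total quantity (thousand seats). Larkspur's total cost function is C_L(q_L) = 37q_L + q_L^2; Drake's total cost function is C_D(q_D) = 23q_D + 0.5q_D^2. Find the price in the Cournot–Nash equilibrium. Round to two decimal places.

63.92

Larkspur's profit: π_L = (100 - 1.5Q)q_L - (37q_L + q_L²). Setting ∂π_L/∂q_L = 0: 63 - 5q_L - (3/2)(q_D) = 0.
Drake's profit: π_D = (100 - 1.5Q)q_D - (23q_D + (1/2)q_D²). Setting ∂π_D/∂q_D = 0: 77 - 4q_D - (3/2)(q_L) = 0.
Best responses: q_L = (63 - (3/2)q_D)/5, q_D = (77 - (3/2)q_L)/4.
Substituting one into the other gives q_L = 546/71 and q_D = 1162/71.
Total output Q = 1708/71, so price P = 100 - (3/2)·(1708/71) = 63.9155.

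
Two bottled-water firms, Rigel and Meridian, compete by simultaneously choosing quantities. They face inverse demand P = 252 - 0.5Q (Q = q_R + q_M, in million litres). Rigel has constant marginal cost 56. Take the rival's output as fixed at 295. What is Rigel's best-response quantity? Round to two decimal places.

48.50

With the rival's output fixed at 295, Rigel's profit is π_R = (252 - (1/2)·295 - (1/2)q_R)q_R - (56q_R) = (209/2 - (1/2)q_R)q_R - (56q_R).
∂π_R/∂q_R = 97/2 - q_R = 0, so q_R = 97/2.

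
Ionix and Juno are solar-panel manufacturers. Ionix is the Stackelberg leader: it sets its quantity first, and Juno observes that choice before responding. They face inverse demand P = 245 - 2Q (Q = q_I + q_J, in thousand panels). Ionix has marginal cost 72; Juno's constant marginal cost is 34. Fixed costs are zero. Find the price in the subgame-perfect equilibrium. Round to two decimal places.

The follower Juno best-responds to any q_I: π_J = (245 - 2Q)q_J - 34q_J.
∂π_J/∂q_J = 211 - 2q_I - 4q_J = 0 gives the reaction function q_J = (211 - 2q_I)/4.
Ionix substitutes q_J(q_I) into its own profit: π_I = q_I(245 - 2q_I - (211 - 2q_I)/2) - 72q_I = (279/2 - q_I)q_I - 72q_I.
The leader's first-order condition 135/2 - 2q_I = 0 yields q_I = 135/4.
Then q_J = (211 - 2·(135/4))/4 = 287/8.
Total output Q = 557/8, so price P = 245 - 2·(557/8) = 423/4.

105.75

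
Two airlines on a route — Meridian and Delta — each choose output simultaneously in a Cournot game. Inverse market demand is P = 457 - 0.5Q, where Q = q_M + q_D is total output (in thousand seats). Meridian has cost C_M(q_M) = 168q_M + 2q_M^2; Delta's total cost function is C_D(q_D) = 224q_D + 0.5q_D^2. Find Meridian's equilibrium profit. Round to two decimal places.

Meridian's profit: π_M = (457 - 0.5Q)q_M - (168q_M + 2q_M²). Setting ∂π_M/∂q_M = 0: 289 - 5q_M - (1/2)(q_D) = 0.
Delta's first-order condition: 233 - 2q_D - (1/2)(q_M) = 0.
So q_M = (289 - (1/2)q_D)/5 and q_D = (233 - (1/2)q_M)/2.
Substituting one into the other gives q_M = 142/3 and q_D = 314/3.
Price P = 457 - (1/2)·152 = 381.
Meridian's profit: 381·(142/3) - 168·(142/3) - 2(142/3)² = 5601.1111.

5601.11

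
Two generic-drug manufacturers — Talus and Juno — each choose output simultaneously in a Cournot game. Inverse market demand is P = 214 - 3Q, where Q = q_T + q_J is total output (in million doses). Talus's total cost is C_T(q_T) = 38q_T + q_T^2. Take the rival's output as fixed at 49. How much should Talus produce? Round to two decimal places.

With the rival's output fixed at 49, Talus's profit is π_T = (214 - 3·49 - 3q_T)q_T - (38q_T + q_T²) = (67 - 3q_T)q_T - (38q_T + q_T²).
∂π_T/∂q_T = 29 - 8q_T = 0, so q_T = 29/8.

3.63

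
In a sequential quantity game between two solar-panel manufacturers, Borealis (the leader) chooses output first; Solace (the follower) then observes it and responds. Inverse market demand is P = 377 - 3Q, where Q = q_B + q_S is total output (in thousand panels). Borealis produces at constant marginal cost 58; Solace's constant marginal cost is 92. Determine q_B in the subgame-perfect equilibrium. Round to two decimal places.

The follower Solace best-responds to any q_B: π_S = (377 - 3Q)q_S - 92q_S.
Setting the follower's marginal profit to zero, 285 - 3q_B - 6q_S = 0, i.e. q_S = (285 - 3q_B)/6.
Borealis substitutes q_S(q_B) into its own profit: π_B = q_B(377 - 3q_B - (285 - 3q_B)/2) - 58q_B = (469/2 - (3/2)q_B)q_B - 58q_B.
Maximising: ∂π_B/∂q_B = 353/2 - 3q_B = 0, giving q_B = 353/6.
Then q_S = (285 - 3·(353/6))/6 = 217/12.

58.83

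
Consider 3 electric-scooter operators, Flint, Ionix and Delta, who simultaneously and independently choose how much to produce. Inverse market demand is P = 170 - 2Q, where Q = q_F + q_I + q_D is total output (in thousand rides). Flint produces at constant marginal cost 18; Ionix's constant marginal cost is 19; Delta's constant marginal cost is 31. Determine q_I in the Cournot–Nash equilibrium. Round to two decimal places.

20.25

Flint's profit: π_F = (170 - 2Q)q_F - (18q_F). Setting ∂π_F/∂q_F = 0: 152 - 4q_F - 2(q_I + q_D) = 0.
Ionix's first-order condition: 151 - 4q_I - 2(q_F + q_D) = 0.
Delta's first-order condition: 139 - 4q_D - 2(q_F + q_I) = 0.
Summing all 3 equations gives 442 − 8Q = 0, hence Q = 221/4.
Back-substituting: q_F = (152 − 221/2)/2 = 83/4, q_I = (151 − 221/2)/2 = 81/4, q_D = (139 − 221/2)/2 = 57/4.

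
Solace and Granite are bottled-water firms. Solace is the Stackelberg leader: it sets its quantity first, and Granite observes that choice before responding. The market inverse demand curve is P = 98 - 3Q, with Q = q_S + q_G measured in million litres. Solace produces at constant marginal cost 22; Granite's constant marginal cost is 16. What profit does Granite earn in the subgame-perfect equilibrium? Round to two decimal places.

184.08

The follower Granite best-responds to any q_S: π_G = (98 - 3Q)q_G - 16q_G.
Setting the follower's marginal profit to zero, 82 - 3q_S - 6q_G = 0, i.e. q_G = (82 - 3q_S)/6.
Solace substitutes q_G(q_S) into its own profit: π_S = q_S(98 - 3q_S - (82 - 3q_S)/2) - 22q_S = (57 - (3/2)q_S)q_S - 22q_S.
Maximising: ∂π_S/∂q_S = 35 - 3q_S = 0, giving q_S = 35/3.
Then q_G = (82 - 3·(35/3))/6 = 47/6.
Price P = 98 - 3·(39/2) = 79/2.
Granite's profit: (79/2 - 16)·(47/6) = 184.0833.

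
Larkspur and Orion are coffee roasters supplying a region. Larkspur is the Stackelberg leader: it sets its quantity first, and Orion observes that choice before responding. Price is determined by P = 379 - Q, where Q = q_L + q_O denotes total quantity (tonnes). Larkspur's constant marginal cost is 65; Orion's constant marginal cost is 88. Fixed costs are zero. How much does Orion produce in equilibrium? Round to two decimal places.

The follower Orion best-responds to any q_L: π_O = (379 - Q)q_O - 88q_O.
∂π_O/∂q_O = 291 - q_L - 2q_O = 0 gives the reaction function q_O = (291 - q_L)/2.
Larkspur substitutes q_O(q_L) into its own profit: π_L = q_L(379 - q_L - (291 - q_L)/2) - 65q_L = (467/2 - (1/2)q_L)q_L - 65q_L.
Leader FOC: 337/2 - q_L = 0, so q_L = 337/2.
Then q_O = (291 - 337/2)/2 = 245/4.

61.25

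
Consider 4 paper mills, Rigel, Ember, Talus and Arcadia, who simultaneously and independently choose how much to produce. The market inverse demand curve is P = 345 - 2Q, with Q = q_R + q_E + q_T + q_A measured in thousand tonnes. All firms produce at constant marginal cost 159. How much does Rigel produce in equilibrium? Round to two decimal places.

A representative firm's profit is π_i = q_i(345 - 2Q) - 159q_i.
Setting ∂π_i/∂q_i = 0 with rivals' quantities fixed: 186 - 4q_i - 2·Σ_{j≠i} q_j = 0.
With identical firms every q_j equals q_i, so Σ_{j≠i} q_j = 3q_i and 186 = 10q_i, giving q_i = 93/5.

18.60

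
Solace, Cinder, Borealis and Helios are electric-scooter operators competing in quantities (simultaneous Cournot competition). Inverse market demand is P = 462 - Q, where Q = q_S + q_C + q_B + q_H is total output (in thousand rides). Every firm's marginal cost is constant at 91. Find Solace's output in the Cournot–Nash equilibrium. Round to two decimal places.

74.20

A representative firm's profit is π_i = q_i(462 - Q) - 91q_i.
First-order condition (treating rivals' output as given): 371 - 2q_i - Σ_{j≠i} q_j = 0.
By symmetry each firm produces the same amount; substituting Σ_{j≠i} q_j = 3q_i yields q_i = 371/5.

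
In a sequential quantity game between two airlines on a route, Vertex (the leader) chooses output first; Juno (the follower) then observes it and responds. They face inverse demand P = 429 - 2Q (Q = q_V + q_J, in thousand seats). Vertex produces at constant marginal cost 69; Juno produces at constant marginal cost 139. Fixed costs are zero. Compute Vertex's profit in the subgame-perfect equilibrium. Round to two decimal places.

11556.25

Solve by backward induction. Given q_V, the follower Juno maximises π_J = (429 - 2q_V - 2q_J)q_J - 139q_J.
Setting the follower's marginal profit to zero, 290 - 2q_V - 4q_J = 0, i.e. q_J = (290 - 2q_V)/4.
Vertex substitutes q_J(q_V) into its own profit: π_V = q_V(429 - 2q_V - (290 - 2q_V)/2) - 69q_V = (284 - q_V)q_V - 69q_V.
The leader's first-order condition 215 - 2q_V = 0 yields q_V = 215/2.
Then q_J = (290 - 2·(215/2))/4 = 75/4.
Price P = 429 - 2·(505/4) = 353/2.
Vertex's profit: (353/2 - 69)·(215/2) = 11556.2500.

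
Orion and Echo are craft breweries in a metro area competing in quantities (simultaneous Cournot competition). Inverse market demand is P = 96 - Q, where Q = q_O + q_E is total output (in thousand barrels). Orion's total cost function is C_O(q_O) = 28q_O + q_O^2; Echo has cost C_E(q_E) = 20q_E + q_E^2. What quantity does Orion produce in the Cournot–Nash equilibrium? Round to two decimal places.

13.07

Orion's profit: π_O = (96 - Q)q_O - (28q_O + q_O²). Setting ∂π_O/∂q_O = 0: 68 - 4q_O - (q_E) = 0.
Echo's first-order condition: 76 - 4q_E - (q_O) = 0.
Best responses: q_O = (68 - q_E)/4, q_E = (76 - q_O)/4.
Substituting one into the other gives q_O = 196/15 and q_E = 236/15.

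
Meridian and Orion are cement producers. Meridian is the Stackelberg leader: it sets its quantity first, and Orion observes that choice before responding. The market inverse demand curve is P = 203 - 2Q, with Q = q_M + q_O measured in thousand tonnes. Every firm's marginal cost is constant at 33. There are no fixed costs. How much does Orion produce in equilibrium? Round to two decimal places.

21.25

Solve by backward induction. Given q_M, the follower Orion maximises π_O = (203 - 2q_M - 2q_O)q_O - 33q_O.
Setting the follower's marginal profit to zero, 170 - 2q_M - 4q_O = 0, i.e. q_O = (170 - 2q_M)/4.
Meridian substitutes q_O(q_M) into its own profit: π_M = q_M(203 - 2q_M - (170 - 2q_M)/2) - 33q_M = (118 - q_M)q_M - 33q_M.
Maximising: ∂π_M/∂q_M = 85 - 2q_M = 0, giving q_M = 85/2.
Then q_O = (170 - 2·(85/2))/4 = 85/4.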